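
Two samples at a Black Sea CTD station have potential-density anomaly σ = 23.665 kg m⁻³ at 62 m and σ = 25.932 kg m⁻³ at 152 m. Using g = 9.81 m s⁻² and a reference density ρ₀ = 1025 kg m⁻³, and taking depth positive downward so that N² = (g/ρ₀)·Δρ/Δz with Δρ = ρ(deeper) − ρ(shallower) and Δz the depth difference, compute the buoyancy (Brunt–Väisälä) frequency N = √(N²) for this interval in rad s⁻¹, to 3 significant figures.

Δρ = 1025.932 − 1023.665 = 2.267 kg m⁻³ over Δz = 152 − 62 = 90 m.
N² = (9.81/1025) × (2.267/90) = 2.4108 × 10⁻⁴ s⁻².
N = √(2.4108 × 10⁻⁴) = 0.015527 rad s⁻¹ ≈ 0.0155 rad s⁻¹.

0.0155 rad s⁻¹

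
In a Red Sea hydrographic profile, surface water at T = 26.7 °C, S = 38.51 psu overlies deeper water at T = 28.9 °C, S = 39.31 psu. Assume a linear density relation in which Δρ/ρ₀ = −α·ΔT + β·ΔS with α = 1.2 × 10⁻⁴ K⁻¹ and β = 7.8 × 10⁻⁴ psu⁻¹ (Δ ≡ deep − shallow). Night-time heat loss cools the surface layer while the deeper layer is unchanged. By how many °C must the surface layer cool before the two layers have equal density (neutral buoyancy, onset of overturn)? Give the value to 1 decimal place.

3.0 °C

Neutral buoyancy requires Δρ = 0, i.e. −α(T_deep − T_surf′) + β(S_deep − S_surf) = 0.
T_surf′ = T_deep − (β/α)·ΔS = 28.9 − (7.8 × 10⁻⁴/1.2 × 10⁻⁴)·(+0.80) = 23.700 °C.
Cooling required: 26.7 − (23.700) = 3.000 °C.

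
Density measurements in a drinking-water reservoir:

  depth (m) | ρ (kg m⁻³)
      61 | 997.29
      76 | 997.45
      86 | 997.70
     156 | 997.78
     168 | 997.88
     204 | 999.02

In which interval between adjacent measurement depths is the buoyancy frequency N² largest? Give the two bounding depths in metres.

Compute the density gradient over each adjacent pair:
  61–76 m: Δρ/Δz = 0.16/15 = 0.011 kg m⁻⁴
  76–86 m: Δρ/Δz = 0.25/10 = 0.025 kg m⁻⁴
  86–156 m: Δρ/Δz = 0.08/70 = 1.1 × 10⁻³ kg m⁻⁴
  156–168 m: Δρ/Δz = 0.10/12 = 8.3 × 10⁻³ kg m⁻⁴
  168–204 m: Δρ/Δz = 1.14/36 = 0.032 kg m⁻⁴
The largest gradient is in the 168–204 m interval — the pycnocline.

168–204 m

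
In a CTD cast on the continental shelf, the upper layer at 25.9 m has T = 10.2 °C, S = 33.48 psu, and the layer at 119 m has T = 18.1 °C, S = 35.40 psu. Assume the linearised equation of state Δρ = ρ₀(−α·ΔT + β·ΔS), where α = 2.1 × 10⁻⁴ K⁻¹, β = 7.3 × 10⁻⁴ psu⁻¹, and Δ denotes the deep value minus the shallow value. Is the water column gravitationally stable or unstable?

ΔT = 18.1 − 10.2 = +7.9 K and ΔS = 35.40 − 33.48 = +1.92 psu (deep − shallow).
−αΔT = -1.659 × 10⁻³; βΔS = 1.4016 × 10⁻³; sum Δρ/ρ₀ = -2.574 × 10⁻⁴.
Δρ/ρ₀ < 0, so Δρ < 0: deeper water is lighter → statically unstable; the column would overturn.

unstable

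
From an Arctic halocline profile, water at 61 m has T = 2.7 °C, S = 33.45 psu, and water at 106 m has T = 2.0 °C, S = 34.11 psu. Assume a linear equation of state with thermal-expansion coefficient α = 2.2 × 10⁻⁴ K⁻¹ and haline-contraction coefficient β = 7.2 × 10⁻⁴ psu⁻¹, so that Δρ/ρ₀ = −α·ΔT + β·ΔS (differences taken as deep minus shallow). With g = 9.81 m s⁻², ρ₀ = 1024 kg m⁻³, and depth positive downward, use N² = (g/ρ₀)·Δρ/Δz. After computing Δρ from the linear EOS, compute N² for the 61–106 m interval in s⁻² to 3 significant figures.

1.37 × 10⁻⁴ s⁻²

ΔT = -0.7 K, ΔS = +0.66 psu (deep − shallow).
Δρ/ρ₀ = −αΔT + βΔS = 1.54 × 10⁻⁴ + 4.752 × 10⁻⁴ = 6.292 × 10⁻⁴, so Δρ ≈ 0.6443 kg m⁻³.
N² = (g/ρ₀)·Δρ/Δz = g·(Δρ/ρ₀)/Δz = 9.81 × 6.292 × 10⁻⁴ / 45 = 1.3717 × 10⁻⁴ s⁻² ≈ 1.37 × 10⁻⁴ s⁻².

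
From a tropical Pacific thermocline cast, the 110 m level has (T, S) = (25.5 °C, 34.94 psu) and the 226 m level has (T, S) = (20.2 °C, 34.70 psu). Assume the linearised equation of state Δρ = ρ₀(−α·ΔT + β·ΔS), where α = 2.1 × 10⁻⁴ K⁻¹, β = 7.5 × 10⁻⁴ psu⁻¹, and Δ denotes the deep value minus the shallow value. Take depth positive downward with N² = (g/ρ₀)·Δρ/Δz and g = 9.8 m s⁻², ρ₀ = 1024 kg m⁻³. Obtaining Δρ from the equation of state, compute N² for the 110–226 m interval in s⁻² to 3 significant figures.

7.88 × 10⁻⁵ s⁻²

ΔT = -5.3 K, ΔS = -0.24 psu (deep − shallow).
Δρ/ρ₀ = −αΔT + βΔS = 1.113 × 10⁻³ − 1.80 × 10⁻⁴ = 9.33 × 10⁻⁴, so Δρ ≈ 0.9554 kg m⁻³.
N² = (g/ρ₀)·Δρ/Δz = g·(Δρ/ρ₀)/Δz = 9.8 × 9.33 × 10⁻⁴ / 116 = 7.8822 × 10⁻⁵ s⁻² ≈ 7.88 × 10⁻⁵ s⁻².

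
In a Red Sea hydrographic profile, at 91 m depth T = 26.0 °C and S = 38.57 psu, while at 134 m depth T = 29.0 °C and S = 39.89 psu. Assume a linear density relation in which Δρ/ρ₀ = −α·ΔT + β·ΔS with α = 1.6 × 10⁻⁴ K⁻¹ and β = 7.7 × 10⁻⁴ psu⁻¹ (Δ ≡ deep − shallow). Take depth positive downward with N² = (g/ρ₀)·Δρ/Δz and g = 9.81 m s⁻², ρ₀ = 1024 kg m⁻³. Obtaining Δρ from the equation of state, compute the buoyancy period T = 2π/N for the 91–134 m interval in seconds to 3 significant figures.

ΔT = +3.0 K, ΔS = +1.32 psu (deep − shallow).
Δρ/ρ₀ = −αΔT + βΔS = -4.80 × 10⁻⁴ + 1.0164 × 10⁻³ = 5.364 × 10⁻⁴, so Δρ ≈ 0.5493 kg m⁻³.
N² = (g/ρ₀)·Δρ/Δz = g·(Δρ/ρ₀)/Δz = 9.81 × 5.364 × 10⁻⁴ / 43 = 1.2237 × 10⁻⁴ s⁻².
N = √(1.2237 × 10⁻⁴) = 0.011062 rad s⁻¹ → T = 2π/N = 568.00 s ≈ 568 s.

568 s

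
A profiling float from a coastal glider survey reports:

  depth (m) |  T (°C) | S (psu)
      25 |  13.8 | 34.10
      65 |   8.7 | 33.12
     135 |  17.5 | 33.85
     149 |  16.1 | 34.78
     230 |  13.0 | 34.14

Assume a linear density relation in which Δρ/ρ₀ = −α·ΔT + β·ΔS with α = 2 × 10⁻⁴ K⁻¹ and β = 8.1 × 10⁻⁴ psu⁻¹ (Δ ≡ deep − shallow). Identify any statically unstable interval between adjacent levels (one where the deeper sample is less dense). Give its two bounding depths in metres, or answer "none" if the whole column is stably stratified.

65–135 m

Evaluate Δρ/ρ₀ = −αΔT + βΔS across each adjacent pair:
  25–65 m: −αΔT+βΔS = −(2 × 10⁻⁴)(-5.1)+(8.1 × 10⁻⁴)(-0.98) = 2.3 × 10⁻⁴ → stable
  65–135 m: −αΔT+βΔS = −(2 × 10⁻⁴)(+8.8)+(8.1 × 10⁻⁴)(+0.73) = -1.2 × 10⁻³ → UNSTABLE
  135–149 m: −αΔT+βΔS = −(2 × 10⁻⁴)(-1.4)+(8.1 × 10⁻⁴)(+0.93) = 1.0 × 10⁻³ → stable
  149–230 m: −αΔT+βΔS = −(2 × 10⁻⁴)(-3.1)+(8.1 × 10⁻⁴)(-0.64) = 1.0 × 10⁻⁴ → stable
The 65–135 m interval has Δρ < 0: lighter water underlies denser water.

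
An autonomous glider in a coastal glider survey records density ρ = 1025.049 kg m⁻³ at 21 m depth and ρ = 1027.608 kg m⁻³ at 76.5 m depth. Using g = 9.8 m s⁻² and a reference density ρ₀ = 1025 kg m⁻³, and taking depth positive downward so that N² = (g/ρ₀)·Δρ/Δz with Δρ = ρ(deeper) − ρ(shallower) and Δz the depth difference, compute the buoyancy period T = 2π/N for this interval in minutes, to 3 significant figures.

4.99 min

Δρ = 1027.608 − 1025.049 = 2.559 kg m⁻³ over Δz = 76.5 − 21 = 55.5 m.
N² = (9.8/1025) × (2.559/55.5) = 4.4084 × 10⁻⁴ s⁻².
N = √(4.4084 × 10⁻⁴) = 0.020996 rad s⁻¹, so T = 2π/N = 299.26 s = 4.9877 min ≈ 4.99 min.
Since Δρ > 0 the layer is stably stratified.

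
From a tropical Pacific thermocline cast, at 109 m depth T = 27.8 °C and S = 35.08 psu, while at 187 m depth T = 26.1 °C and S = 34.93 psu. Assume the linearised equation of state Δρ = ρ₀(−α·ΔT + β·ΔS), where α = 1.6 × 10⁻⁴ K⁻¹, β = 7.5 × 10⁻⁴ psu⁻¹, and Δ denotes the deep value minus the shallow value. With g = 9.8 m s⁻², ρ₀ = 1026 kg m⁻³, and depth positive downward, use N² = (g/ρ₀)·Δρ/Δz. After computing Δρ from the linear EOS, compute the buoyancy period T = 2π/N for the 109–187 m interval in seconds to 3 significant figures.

1.40 × 10³ s

ΔT = -1.7 K, ΔS = -0.15 psu (deep − shallow).
Δρ/ρ₀ = −αΔT + βΔS = 2.72 × 10⁻⁴ − 1.125 × 10⁻⁴ = 1.595 × 10⁻⁴, so Δρ ≈ 0.1636 kg m⁻³.
N² = (g/ρ₀)·Δρ/Δz = g·(Δρ/ρ₀)/Δz = 9.8 × 1.595 × 10⁻⁴ / 78 = 2.0040 × 10⁻⁵ s⁻².
N = √(2.0040 × 10⁻⁵) = 4.4766 × 10⁻³ rad s⁻¹ → T = 2π/N = 1.4036 × 10³ s ≈ 1.40 × 10³ s.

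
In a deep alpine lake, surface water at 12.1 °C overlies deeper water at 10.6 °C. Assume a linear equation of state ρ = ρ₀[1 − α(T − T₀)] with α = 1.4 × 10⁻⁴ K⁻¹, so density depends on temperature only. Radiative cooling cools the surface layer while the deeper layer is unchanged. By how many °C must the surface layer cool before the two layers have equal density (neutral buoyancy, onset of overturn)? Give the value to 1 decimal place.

1.5 °C

With temperature the only control, equal density requires T_surf′ = T_deep.
T_surf′ = 10.6 °C.
Cooling required: 12.1 − 10.6 = 1.5 °C.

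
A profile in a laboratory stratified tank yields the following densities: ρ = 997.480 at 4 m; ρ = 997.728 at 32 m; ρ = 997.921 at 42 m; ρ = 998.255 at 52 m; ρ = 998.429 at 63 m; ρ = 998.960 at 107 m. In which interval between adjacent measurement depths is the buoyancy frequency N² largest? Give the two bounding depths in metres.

Compute the density gradient over each adjacent pair:
  4–32 m: Δρ/Δz = 0.248/28 = 8.9 × 10⁻³ kg m⁻⁴
  32–42 m: Δρ/Δz = 0.193/10 = 0.019 kg m⁻⁴
  42–52 m: Δρ/Δz = 0.334/10 = 0.033 kg m⁻⁴
  52–63 m: Δρ/Δz = 0.174/11 = 0.016 kg m⁻⁴
  63–107 m: Δρ/Δz = 0.531/44 = 0.012 kg m⁻⁴
The largest gradient is in the 42–52 m interval — the pycnocline.

42–52 m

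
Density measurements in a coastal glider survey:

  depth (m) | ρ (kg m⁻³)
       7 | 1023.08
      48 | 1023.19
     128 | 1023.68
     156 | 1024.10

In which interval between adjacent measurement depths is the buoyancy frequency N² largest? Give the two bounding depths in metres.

Compute the density gradient over each adjacent pair:
  7–48 m: Δρ/Δz = 0.11/41 = 2.7 × 10⁻³ kg m⁻⁴
  48–128 m: Δρ/Δz = 0.49/80 = 6.1 × 10⁻³ kg m⁻⁴
  128–156 m: Δρ/Δz = 0.42/28 = 0.015 kg m⁻⁴
The largest gradient is in the 128–156 m interval — the pycnocline.

128–156 m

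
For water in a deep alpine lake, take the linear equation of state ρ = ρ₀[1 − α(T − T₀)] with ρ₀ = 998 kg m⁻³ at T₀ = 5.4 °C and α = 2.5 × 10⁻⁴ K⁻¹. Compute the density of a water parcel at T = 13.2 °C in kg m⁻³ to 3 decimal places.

T − T₀ = +7.8 K.
Bracket = 1 − α·(+7.8) = 1 + (-1.95 × 10⁻³) = 0.9980500.
ρ = 998 × 0.9980500 = 996.054 kg m⁻³.

996.054 kg m⁻³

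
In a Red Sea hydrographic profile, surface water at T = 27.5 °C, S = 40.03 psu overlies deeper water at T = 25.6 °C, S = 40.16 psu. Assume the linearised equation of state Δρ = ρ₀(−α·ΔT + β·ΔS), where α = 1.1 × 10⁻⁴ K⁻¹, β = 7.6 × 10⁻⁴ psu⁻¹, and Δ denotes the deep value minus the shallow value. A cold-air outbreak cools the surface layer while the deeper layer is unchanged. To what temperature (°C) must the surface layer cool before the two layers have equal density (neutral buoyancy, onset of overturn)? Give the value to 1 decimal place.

Neutral buoyancy requires Δρ = 0, i.e. −α(T_deep − T_surf′) + β(S_deep − S_surf) = 0.
T_surf′ = T_deep − (β/α)·ΔS = 25.6 − (7.6 × 10⁻⁴/1.1 × 10⁻⁴)·(+0.13) = 24.702 °C.
Cooling required: 27.5 − (24.702) = 2.798 °C.

24.7 °C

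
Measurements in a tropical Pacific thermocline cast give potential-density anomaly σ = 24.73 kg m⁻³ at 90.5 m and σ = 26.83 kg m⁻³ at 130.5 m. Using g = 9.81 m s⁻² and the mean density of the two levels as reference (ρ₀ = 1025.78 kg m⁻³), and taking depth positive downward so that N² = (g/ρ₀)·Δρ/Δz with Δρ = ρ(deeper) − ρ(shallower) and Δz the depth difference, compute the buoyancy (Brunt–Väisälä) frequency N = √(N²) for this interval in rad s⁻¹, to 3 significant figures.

0.0224 rad s⁻¹

Δρ = 1026.83 − 1024.73 = 2.10 kg m⁻³ over Δz = 130.5 − 90.5 = 40 m.
N² = (9.81/1025.78) × (2.10/40) = 5.0208 × 10⁻⁴ s⁻².
N = √(5.0208 × 10⁻⁴) = 0.022407 rad s⁻¹ ≈ 0.0224 rad s⁻¹.
Since Δρ > 0 the layer is stably stratified.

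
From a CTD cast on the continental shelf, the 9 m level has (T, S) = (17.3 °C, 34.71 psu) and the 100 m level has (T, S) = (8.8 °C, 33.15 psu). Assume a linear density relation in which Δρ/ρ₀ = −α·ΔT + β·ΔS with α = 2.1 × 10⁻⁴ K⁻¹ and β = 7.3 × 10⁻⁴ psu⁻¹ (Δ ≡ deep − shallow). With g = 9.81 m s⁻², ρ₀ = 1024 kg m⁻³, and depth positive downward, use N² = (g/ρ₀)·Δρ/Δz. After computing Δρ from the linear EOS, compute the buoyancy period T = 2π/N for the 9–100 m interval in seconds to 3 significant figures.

ΔT = -8.5 K, ΔS = -1.56 psu (deep − shallow).
Δρ/ρ₀ = −αΔT + βΔS = 1.785 × 10⁻³ − 1.1388 × 10⁻³ = 6.462 × 10⁻⁴, so Δρ ≈ 0.6617 kg m⁻³.
N² = (g/ρ₀)·Δρ/Δz = g·(Δρ/ρ₀)/Δz = 9.81 × 6.462 × 10⁻⁴ / 91 = 6.9662 × 10⁻⁵ s⁻².
N = √(6.9662 × 10⁻⁵) = 8.3464 × 10⁻³ rad s⁻¹ → T = 2π/N = 752.80 s ≈ 753 s.

753 s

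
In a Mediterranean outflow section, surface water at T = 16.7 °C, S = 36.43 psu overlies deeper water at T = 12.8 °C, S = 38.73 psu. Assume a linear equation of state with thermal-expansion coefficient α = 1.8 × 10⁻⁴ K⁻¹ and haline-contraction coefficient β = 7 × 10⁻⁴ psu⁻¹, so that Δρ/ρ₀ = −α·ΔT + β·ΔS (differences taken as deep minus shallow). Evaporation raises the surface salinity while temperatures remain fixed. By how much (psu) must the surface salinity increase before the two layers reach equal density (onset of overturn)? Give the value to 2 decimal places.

3.30 psu

Neutral buoyancy requires −α(T_deep − T_surf) + β(S_deep − S_surf′) = 0.
S_surf′ = S_deep − (α/β)·ΔT = 38.73 − (1.8 × 10⁻⁴/7 × 10⁻⁴)·(-3.9) = 39.7329 psu.
Increase required: 39.7329 − 36.43 = 3.3029 psu.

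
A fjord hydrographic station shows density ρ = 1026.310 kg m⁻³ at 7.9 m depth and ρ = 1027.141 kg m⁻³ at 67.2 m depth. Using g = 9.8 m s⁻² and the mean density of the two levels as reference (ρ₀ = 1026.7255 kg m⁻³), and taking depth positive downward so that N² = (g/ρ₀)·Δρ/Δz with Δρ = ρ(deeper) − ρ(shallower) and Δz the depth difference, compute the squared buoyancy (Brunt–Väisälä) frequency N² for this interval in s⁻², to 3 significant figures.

1.34 × 10⁻⁴ s⁻²

Δρ = 1027.141 − 1026.310 = 0.831 kg m⁻³ over Δz = 67.2 − 7.9 = 59.3 m.
N² = (9.8/1026.7255) × (0.831/59.3) = 1.3376 × 10⁻⁴ s⁻² ≈ 1.34 × 10⁻⁴ s⁻².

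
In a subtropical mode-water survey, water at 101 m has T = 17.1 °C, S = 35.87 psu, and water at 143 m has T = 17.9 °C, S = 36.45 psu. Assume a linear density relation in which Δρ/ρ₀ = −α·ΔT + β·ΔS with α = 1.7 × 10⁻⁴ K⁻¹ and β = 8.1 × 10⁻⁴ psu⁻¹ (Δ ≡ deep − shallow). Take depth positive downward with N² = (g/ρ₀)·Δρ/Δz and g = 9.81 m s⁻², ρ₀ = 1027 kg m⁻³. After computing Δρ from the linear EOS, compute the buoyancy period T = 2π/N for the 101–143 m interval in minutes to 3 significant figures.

ΔT = +0.8 K, ΔS = +0.58 psu (deep − shallow).
Δρ/ρ₀ = −αΔT + βΔS = -1.36 × 10⁻⁴ + 4.698 × 10⁻⁴ = 3.338 × 10⁻⁴, so Δρ ≈ 0.3428 kg m⁻³.
N² = (g/ρ₀)·Δρ/Δz = g·(Δρ/ρ₀)/Δz = 9.81 × 3.338 × 10⁻⁴ / 42 = 7.7966 × 10⁻⁵ s⁻².
N = √(7.7966 × 10⁻⁵) = 8.8298 × 10⁻³ rad s⁻¹ → T = 2π/N = 711.59 s = 11.860 min ≈ 11.9 min.

11.9 min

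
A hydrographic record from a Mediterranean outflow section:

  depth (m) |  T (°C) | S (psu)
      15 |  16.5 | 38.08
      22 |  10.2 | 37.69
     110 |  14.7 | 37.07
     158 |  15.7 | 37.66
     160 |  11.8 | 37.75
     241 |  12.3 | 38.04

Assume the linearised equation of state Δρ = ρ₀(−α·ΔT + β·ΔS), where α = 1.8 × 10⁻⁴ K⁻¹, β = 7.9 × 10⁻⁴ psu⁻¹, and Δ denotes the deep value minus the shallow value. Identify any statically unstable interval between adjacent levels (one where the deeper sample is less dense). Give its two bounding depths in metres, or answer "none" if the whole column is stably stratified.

22–110 m

Evaluate Δρ/ρ₀ = −αΔT + βΔS across each adjacent pair:
  15–22 m: −αΔT+βΔS = −(1.8 × 10⁻⁴)(-6.3)+(7.9 × 10⁻⁴)(-0.39) = 8.3 × 10⁻⁴ → stable
  22–110 m: −αΔT+βΔS = −(1.8 × 10⁻⁴)(+4.5)+(7.9 × 10⁻⁴)(-0.62) = -1.3 × 10⁻³ → UNSTABLE
  110–158 m: −αΔT+βΔS = −(1.8 × 10⁻⁴)(+1.0)+(7.9 × 10⁻⁴)(+0.59) = 2.9 × 10⁻⁴ → stable
  158–160 m: −αΔT+βΔS = −(1.8 × 10⁻⁴)(-3.9)+(7.9 × 10⁻⁴)(+0.09) = 7.7 × 10⁻⁴ → stable
  160–241 m: −αΔT+βΔS = −(1.8 × 10⁻⁴)(+0.5)+(7.9 × 10⁻⁴)(+0.29) = 1.4 × 10⁻⁴ → stable
The 22–110 m interval has Δρ < 0: lighter water underlies denser water.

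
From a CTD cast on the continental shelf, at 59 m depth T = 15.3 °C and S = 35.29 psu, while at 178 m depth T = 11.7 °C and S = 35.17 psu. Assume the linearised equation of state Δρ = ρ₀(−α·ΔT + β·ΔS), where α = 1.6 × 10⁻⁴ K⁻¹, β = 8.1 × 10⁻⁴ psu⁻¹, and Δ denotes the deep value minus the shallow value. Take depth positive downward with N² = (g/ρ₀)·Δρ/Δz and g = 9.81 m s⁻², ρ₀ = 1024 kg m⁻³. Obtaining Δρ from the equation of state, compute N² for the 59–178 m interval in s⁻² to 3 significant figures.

ΔT = -3.6 K, ΔS = -0.12 psu (deep − shallow).
Δρ/ρ₀ = −αΔT + βΔS = 5.76 × 10⁻⁴ − 9.72 × 10⁻⁵ = 4.788 × 10⁻⁴, so Δρ ≈ 0.4903 kg m⁻³.
N² = (g/ρ₀)·Δρ/Δz = g·(Δρ/ρ₀)/Δz = 9.81 × 4.788 × 10⁻⁴ / 119 = 3.9471 × 10⁻⁵ s⁻² ≈ 3.95 × 10⁻⁵ s⁻².

3.95 × 10⁻⁵ s⁻²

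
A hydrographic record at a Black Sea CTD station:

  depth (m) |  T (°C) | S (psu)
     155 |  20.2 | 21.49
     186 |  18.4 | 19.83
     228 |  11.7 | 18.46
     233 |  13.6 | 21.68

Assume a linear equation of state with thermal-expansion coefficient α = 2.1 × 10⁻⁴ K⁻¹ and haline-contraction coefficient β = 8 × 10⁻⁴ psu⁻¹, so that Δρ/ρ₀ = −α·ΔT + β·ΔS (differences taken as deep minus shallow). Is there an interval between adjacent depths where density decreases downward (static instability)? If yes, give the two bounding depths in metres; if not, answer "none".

155–186 m

Evaluate Δρ/ρ₀ = −αΔT + βΔS across each adjacent pair:
  155–186 m: −αΔT+βΔS = −(2.1 × 10⁻⁴)(-1.8)+(8 × 10⁻⁴)(-1.66) = -9.5 × 10⁻⁴ → UNSTABLE
  186–228 m: −αΔT+βΔS = −(2.1 × 10⁻⁴)(-6.7)+(8 × 10⁻⁴)(-1.37) = 3.1 × 10⁻⁴ → stable
  228–233 m: −αΔT+βΔS = −(2.1 × 10⁻⁴)(+1.9)+(8 × 10⁻⁴)(+3.22) = 2.2 × 10⁻³ → stable
The 155–186 m interval has Δρ < 0: lighter water underlies denser water.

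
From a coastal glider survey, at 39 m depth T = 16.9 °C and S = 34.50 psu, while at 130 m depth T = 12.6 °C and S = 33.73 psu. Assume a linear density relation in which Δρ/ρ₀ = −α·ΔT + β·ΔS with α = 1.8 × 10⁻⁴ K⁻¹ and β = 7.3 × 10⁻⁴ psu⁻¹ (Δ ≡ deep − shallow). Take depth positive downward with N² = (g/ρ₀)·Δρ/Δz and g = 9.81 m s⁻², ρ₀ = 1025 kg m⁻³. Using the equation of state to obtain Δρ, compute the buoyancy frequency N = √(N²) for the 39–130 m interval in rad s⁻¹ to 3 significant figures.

4.78 × 10⁻³ rad s⁻¹

ΔT = -4.3 K, ΔS = -0.77 psu (deep − shallow).
Δρ/ρ₀ = −αΔT + βΔS = 7.74 × 10⁻⁴ − 5.621 × 10⁻⁴ = 2.119 × 10⁻⁴, so Δρ ≈ 0.2172 kg m⁻³.
N² = (g/ρ₀)·Δρ/Δz = g·(Δρ/ρ₀)/Δz = 9.81 × 2.119 × 10⁻⁴ / 91 = 2.2843 × 10⁻⁵ s⁻².
N = √(2.2843 × 10⁻⁵) = 4.7794 × 10⁻³ rad s⁻¹ ≈ 4.78 × 10⁻³ rad s⁻¹.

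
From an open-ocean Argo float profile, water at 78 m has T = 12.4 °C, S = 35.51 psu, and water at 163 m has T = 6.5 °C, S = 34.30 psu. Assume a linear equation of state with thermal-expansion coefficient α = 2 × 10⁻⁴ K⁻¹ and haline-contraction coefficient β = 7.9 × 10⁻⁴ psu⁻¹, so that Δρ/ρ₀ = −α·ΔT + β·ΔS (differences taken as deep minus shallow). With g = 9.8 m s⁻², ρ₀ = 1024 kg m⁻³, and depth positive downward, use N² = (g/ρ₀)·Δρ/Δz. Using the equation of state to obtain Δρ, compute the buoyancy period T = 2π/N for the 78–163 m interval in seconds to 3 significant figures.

1.24 × 10³ s

ΔT = -5.9 K, ΔS = -1.21 psu (deep − shallow).
Δρ/ρ₀ = −αΔT + βΔS = 1.18 × 10⁻³ − 9.559 × 10⁻⁴ = 2.241 × 10⁻⁴, so Δρ ≈ 0.2295 kg m⁻³.
N² = (g/ρ₀)·Δρ/Δz = g·(Δρ/ρ₀)/Δz = 9.8 × 2.241 × 10⁻⁴ / 85 = 2.5837 × 10⁻⁵ s⁻².
N = √(2.5837 × 10⁻⁵) = 5.0830 × 10⁻³ rad s⁻¹ → T = 2π/N = 1.2361 × 10³ s ≈ 1.24 × 10³ s.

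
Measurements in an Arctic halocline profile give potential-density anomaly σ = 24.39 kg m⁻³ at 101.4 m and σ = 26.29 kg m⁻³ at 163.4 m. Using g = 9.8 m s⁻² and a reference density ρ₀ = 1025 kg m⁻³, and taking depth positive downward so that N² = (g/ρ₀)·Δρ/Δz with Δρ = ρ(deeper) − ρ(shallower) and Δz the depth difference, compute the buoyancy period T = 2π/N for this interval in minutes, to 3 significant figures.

Δρ = 1026.29 − 1024.39 = 1.90 kg m⁻³ over Δz = 163.4 − 101.4 = 62 m.
N² = (9.8/1025) × (1.90/62) = 2.9300 × 10⁻⁴ s⁻².
N = √(2.9300 × 10⁻⁴) = 0.017117 rad s⁻¹, so T = 2π/N = 367.07 s = 6.1178 min ≈ 6.12 min.

6.12 min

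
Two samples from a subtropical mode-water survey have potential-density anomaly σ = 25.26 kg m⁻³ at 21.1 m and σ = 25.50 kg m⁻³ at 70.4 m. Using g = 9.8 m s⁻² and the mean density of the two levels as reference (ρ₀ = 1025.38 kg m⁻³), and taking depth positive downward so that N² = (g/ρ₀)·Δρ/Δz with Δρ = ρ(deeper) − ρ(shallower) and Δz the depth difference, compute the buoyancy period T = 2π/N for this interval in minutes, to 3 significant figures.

Δρ = 1025.50 − 1025.26 = 0.24 kg m⁻³ over Δz = 70.4 − 21.1 = 49.3 m.
N² = (9.8/1025.38) × (0.24/49.3) = 4.6527 × 10⁻⁵ s⁻².
N = √(4.6527 × 10⁻⁵) = 6.8211 × 10⁻³ rad s⁻¹, so T = 2π/N = 921.14 s = 15.352 min ≈ 15.4 min.

15.4 min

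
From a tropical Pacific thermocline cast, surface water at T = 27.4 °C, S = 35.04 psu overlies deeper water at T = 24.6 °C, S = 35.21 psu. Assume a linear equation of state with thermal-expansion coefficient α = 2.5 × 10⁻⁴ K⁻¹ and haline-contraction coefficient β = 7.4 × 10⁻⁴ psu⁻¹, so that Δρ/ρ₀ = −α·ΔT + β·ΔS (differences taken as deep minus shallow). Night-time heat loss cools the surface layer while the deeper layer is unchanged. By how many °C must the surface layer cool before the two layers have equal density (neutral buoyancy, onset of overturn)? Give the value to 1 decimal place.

Neutral buoyancy requires Δρ = 0, i.e. −α(T_deep − T_surf′) + β(S_deep − S_surf) = 0.
T_surf′ = T_deep − (β/α)·ΔS = 24.6 − (7.4 × 10⁻⁴/2.5 × 10⁻⁴)·(+0.17) = 24.097 °C.
Cooling required: 27.4 − (24.097) = 3.303 °C.

3.3 °C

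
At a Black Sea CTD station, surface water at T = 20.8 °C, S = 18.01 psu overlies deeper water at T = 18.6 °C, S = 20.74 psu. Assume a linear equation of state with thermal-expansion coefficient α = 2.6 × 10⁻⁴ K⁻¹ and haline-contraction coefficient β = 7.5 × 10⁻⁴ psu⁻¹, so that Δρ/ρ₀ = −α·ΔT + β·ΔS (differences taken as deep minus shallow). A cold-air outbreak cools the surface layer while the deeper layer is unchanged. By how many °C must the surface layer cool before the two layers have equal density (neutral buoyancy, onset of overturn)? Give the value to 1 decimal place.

Neutral buoyancy requires Δρ = 0, i.e. −α(T_deep − T_surf′) + β(S_deep − S_surf) = 0.
T_surf′ = T_deep − (β/α)·ΔS = 18.6 − (7.5 × 10⁻⁴/2.6 × 10⁻⁴)·(+2.73) = 10.725 °C.
Cooling required: 20.8 − (10.725) = 10.075 °C.

10.1 °C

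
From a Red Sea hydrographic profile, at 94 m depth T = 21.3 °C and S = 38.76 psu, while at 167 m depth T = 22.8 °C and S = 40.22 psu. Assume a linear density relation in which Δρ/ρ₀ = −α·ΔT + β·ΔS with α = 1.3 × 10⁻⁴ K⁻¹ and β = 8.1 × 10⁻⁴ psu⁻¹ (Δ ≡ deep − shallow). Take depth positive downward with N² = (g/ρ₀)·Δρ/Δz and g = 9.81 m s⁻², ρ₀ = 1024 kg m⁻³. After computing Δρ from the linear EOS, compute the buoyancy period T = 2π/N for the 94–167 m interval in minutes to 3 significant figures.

ΔT = +1.5 K, ΔS = +1.46 psu (deep − shallow).
Δρ/ρ₀ = −αΔT + βΔS = -1.95 × 10⁻⁴ + 1.1826 × 10⁻³ = 9.876 × 10⁻⁴, so Δρ ≈ 1.011 kg m⁻³.
N² = (g/ρ₀)·Δρ/Δz = g·(Δρ/ρ₀)/Δz = 9.81 × 9.876 × 10⁻⁴ / 73 = 1.3272 × 10⁻⁴ s⁻².
N = √(1.3272 × 10⁻⁴) = 0.011520 rad s⁻¹ → T = 2π/N = 545.42 s = 9.0903 min ≈ 9.09 min.

9.09 min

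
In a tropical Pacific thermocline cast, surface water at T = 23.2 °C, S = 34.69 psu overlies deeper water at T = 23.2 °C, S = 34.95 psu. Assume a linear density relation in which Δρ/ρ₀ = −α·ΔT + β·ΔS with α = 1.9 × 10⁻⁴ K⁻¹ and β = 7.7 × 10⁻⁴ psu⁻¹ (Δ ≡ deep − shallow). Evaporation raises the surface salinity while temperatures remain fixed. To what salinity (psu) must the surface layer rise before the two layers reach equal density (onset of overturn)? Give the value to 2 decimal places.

Neutral buoyancy requires −α(T_deep − T_surf) + β(S_deep − S_surf′) = 0.
S_surf′ = S_deep − (α/β)·ΔT = 34.95 − (1.9 × 10⁻⁴/7.7 × 10⁻⁴)·(+0.0) = 34.9500 psu.
Increase required: 34.9500 − 34.69 = 0.2600 psu.

34.95 psu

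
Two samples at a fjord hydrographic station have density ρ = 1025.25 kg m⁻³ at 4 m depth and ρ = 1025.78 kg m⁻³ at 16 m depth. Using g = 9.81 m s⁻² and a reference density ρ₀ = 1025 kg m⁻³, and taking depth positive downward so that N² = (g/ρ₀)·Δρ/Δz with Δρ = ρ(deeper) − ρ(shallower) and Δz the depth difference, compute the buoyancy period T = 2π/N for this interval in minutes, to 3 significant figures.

Δρ = 1025.78 − 1025.25 = 0.53 kg m⁻³ over Δz = 16 − 4 = 12 m.
N² = (9.81/1025) × (0.53/12) = 4.2271 × 10⁻⁴ s⁻².
N = √(4.2271 × 10⁻⁴) = 0.020560 rad s⁻¹, so T = 2π/N = 305.60 s = 5.0933 min ≈ 5.09 min.

5.09 min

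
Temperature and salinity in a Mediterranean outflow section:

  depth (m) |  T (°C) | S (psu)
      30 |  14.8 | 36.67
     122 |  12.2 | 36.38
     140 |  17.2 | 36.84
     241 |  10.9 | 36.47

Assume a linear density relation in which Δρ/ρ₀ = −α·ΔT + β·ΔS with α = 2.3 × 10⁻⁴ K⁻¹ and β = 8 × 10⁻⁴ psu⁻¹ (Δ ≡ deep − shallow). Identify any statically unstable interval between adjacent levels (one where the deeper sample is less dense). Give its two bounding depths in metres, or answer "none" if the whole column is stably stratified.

122–140 m

Evaluate Δρ/ρ₀ = −αΔT + βΔS across each adjacent pair:
  30–122 m: −αΔT+βΔS = −(2.3 × 10⁻⁴)(-2.6)+(8 × 10⁻⁴)(-0.29) = 3.7 × 10⁻⁴ → stable
  122–140 m: −αΔT+βΔS = −(2.3 × 10⁻⁴)(+5.0)+(8 × 10⁻⁴)(+0.46) = -7.8 × 10⁻⁴ → UNSTABLE
  140–241 m: −αΔT+βΔS = −(2.3 × 10⁻⁴)(-6.3)+(8 × 10⁻⁴)(-0.37) = 1.2 × 10⁻³ → stable
The 122–140 m interval has Δρ < 0: lighter water underlies denser water.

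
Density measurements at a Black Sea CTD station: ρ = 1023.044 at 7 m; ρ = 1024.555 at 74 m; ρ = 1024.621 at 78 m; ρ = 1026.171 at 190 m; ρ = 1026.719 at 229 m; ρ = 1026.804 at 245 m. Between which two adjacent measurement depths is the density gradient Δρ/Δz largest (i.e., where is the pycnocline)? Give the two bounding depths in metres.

7–74 m

Compute the density gradient over each adjacent pair:
  7–74 m: Δρ/Δz = 1.511/67 = 0.023 kg m⁻⁴
  74–78 m: Δρ/Δz = 0.066/4 = 0.017 kg m⁻⁴
  78–190 m: Δρ/Δz = 1.550/112 = 0.014 kg m⁻⁴
  190–229 m: Δρ/Δz = 0.548/39 = 0.014 kg m⁻⁴
  229–245 m: Δρ/Δz = 0.085/16 = 5.3 × 10⁻³ kg m⁻⁴
The largest gradient is in the 7–74 m interval — the pycnocline.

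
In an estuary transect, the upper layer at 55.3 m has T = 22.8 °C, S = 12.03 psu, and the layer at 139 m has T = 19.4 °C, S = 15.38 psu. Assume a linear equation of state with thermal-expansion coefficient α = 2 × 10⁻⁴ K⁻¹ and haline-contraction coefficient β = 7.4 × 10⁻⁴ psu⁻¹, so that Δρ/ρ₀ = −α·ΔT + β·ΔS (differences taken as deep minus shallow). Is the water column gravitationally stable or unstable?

stable

ΔT = 19.4 − 22.8 = -3.4 K and ΔS = 15.38 − 12.03 = +3.35 psu (deep − shallow).
−αΔT = 6.80 × 10⁻⁴; βΔS = 2.479 × 10⁻³; sum Δρ/ρ₀ = 3.159 × 10⁻³.
Δρ/ρ₀ > 0, so Δρ > 0: deeper water is denser → statically stable.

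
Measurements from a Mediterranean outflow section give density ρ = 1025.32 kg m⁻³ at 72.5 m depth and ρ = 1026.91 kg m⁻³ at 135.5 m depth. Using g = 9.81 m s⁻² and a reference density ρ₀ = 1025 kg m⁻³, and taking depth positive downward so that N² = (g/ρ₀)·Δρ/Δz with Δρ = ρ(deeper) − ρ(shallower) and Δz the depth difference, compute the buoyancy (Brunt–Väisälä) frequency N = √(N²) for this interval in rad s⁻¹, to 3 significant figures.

Δρ = 1026.91 − 1025.32 = 1.59 kg m⁻³ over Δz = 135.5 − 72.5 = 63 m.
N² = (9.81/1025) × (1.59/63) = 2.4155 × 10⁻⁴ s⁻².
N = √(2.4155 × 10⁻⁴) = 0.015542 rad s⁻¹ ≈ 0.0155 rad s⁻¹.

0.0155 rad s⁻¹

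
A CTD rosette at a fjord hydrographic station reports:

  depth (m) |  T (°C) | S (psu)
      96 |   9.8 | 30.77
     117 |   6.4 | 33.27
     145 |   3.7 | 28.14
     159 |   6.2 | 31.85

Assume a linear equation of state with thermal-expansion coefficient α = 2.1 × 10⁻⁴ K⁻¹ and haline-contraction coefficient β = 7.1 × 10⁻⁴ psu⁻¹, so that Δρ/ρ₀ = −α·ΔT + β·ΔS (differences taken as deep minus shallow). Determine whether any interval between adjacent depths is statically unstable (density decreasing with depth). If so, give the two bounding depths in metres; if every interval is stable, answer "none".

Evaluate Δρ/ρ₀ = −αΔT + βΔS across each adjacent pair:
  96–117 m: −αΔT+βΔS = −(2.1 × 10⁻⁴)(-3.4)+(7.1 × 10⁻⁴)(+2.50) = 2.5 × 10⁻³ → stable
  117–145 m: −αΔT+βΔS = −(2.1 × 10⁻⁴)(-2.7)+(7.1 × 10⁻⁴)(-5.13) = -3.1 × 10⁻³ → UNSTABLE
  145–159 m: −αΔT+βΔS = −(2.1 × 10⁻⁴)(+2.5)+(7.1 × 10⁻⁴)(+3.71) = 2.1 × 10⁻³ → stable
The 117–145 m interval has Δρ < 0: lighter water underlies denser water.

117–145 m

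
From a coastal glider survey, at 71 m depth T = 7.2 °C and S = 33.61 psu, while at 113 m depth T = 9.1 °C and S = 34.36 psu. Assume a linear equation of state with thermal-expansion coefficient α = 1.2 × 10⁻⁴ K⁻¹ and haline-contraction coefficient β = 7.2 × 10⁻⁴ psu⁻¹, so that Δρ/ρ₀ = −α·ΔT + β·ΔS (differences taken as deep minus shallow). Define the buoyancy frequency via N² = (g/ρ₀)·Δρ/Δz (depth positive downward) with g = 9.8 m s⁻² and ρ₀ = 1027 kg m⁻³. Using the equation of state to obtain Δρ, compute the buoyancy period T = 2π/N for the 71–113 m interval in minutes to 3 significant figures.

12.3 min

ΔT = +1.9 K, ΔS = +0.75 psu (deep − shallow).
Δρ/ρ₀ = −αΔT + βΔS = -2.28 × 10⁻⁴ + 5.40 × 10⁻⁴ = 3.12 × 10⁻⁴, so Δρ ≈ 0.3204 kg m⁻³.
N² = (g/ρ₀)·Δρ/Δz = g·(Δρ/ρ₀)/Δz = 9.8 × 3.12 × 10⁻⁴ / 42 = 7.2800 × 10⁻⁵ s⁻².
N = √(7.2800 × 10⁻⁵) = 8.5323 × 10⁻³ rad s⁻¹ → T = 2π/N = 736.40 s = 12.273 min ≈ 12.3 min.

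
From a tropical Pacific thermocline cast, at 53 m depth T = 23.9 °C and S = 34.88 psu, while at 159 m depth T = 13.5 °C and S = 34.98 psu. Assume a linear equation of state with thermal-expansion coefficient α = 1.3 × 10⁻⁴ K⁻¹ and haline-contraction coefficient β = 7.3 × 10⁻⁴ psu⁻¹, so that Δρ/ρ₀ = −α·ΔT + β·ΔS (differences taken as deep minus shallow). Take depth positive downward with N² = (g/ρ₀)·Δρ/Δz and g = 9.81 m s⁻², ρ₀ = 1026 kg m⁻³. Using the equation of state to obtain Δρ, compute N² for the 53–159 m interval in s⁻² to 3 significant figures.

ΔT = -10.4 K, ΔS = +0.10 psu (deep − shallow).
Δρ/ρ₀ = −αΔT + βΔS = 1.352 × 10⁻³ + 7.30 × 10⁻⁵ = 1.425 × 10⁻³, so Δρ ≈ 1.462 kg m⁻³.
N² = (g/ρ₀)·Δρ/Δz = g·(Δρ/ρ₀)/Δz = 9.81 × 1.425 × 10⁻³ / 106 = 1.3188 × 10⁻⁴ s⁻² ≈ 1.32 × 10⁻⁴ s⁻².

1.32 × 10⁻⁴ s⁻²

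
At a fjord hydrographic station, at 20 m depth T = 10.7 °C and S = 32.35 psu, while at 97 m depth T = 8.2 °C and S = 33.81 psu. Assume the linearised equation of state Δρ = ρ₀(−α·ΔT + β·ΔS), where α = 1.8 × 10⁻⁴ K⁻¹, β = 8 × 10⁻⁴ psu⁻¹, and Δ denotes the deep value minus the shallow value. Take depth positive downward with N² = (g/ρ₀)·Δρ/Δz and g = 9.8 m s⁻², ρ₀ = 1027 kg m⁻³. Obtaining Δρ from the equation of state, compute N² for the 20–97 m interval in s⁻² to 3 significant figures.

ΔT = -2.5 K, ΔS = +1.46 psu (deep − shallow).
Δρ/ρ₀ = −αΔT + βΔS = 4.50 × 10⁻⁴ + 1.168 × 10⁻³ = 1.618 × 10⁻³, so Δρ ≈ 1.662 kg m⁻³.
N² = (g/ρ₀)·Δρ/Δz = g·(Δρ/ρ₀)/Δz = 9.8 × 1.618 × 10⁻³ / 77 = 2.0593 × 10⁻⁴ s⁻² ≈ 2.06 × 10⁻⁴ s⁻².

2.06 × 10⁻⁴ s⁻²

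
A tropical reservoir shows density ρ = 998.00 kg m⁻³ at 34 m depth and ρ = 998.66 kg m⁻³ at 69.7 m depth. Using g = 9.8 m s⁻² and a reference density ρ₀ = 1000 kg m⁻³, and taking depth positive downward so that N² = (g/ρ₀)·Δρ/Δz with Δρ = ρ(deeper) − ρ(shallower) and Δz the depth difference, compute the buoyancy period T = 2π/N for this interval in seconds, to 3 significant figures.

Δρ = 998.66 − 998.00 = 0.66 kg m⁻³ over Δz = 69.7 − 34 = 35.7 m.
N² = (9.8/1000) × (0.66/35.7) = 1.8118 × 10⁻⁴ s⁻².
N = √(1.8118 × 10⁻⁴) = 0.013460 rad s⁻¹, so T = 2π/N = 466.80 s ≈ 467 s.
Since Δρ > 0 the layer is stably stratified.

467 s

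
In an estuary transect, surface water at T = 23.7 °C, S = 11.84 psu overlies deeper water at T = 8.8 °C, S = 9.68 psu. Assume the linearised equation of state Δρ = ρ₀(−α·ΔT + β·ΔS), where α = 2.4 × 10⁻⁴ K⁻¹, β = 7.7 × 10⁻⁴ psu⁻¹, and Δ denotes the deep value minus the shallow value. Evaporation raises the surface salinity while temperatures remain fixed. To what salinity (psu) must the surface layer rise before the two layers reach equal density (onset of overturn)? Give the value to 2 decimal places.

Neutral buoyancy requires −α(T_deep − T_surf) + β(S_deep − S_surf′) = 0.
S_surf′ = S_deep − (α/β)·ΔT = 9.68 − (2.4 × 10⁻⁴/7.7 × 10⁻⁴)·(-14.9) = 14.3242 psu.
Increase required: 14.3242 − 11.84 = 2.4842 psu.

14.32 psu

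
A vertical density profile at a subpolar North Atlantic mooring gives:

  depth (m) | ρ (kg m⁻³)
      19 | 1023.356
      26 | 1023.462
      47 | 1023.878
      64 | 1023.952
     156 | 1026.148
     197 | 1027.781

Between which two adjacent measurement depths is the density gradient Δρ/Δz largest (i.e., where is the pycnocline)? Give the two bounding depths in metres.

Compute the density gradient over each adjacent pair:
  19–26 m: Δρ/Δz = 0.106/7 = 0.015 kg m⁻⁴
  26–47 m: Δρ/Δz = 0.416/21 = 0.020 kg m⁻⁴
  47–64 m: Δρ/Δz = 0.074/17 = 4.4 × 10⁻³ kg m⁻⁴
  64–156 m: Δρ/Δz = 2.196/92 = 0.024 kg m⁻⁴
  156–197 m: Δρ/Δz = 1.633/41 = 0.040 kg m⁻⁴
The largest gradient is in the 156–197 m interval — the pycnocline.

156–197 m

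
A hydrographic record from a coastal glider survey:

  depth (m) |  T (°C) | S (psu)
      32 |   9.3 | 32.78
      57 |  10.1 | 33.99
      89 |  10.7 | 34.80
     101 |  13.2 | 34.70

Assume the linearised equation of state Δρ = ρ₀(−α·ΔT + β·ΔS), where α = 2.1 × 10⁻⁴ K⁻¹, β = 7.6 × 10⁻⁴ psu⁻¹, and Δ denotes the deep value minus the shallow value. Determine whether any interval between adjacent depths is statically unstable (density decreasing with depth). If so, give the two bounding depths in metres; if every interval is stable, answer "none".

Evaluate Δρ/ρ₀ = −αΔT + βΔS across each adjacent pair:
  32–57 m: −αΔT+βΔS = −(2.1 × 10⁻⁴)(+0.8)+(7.6 × 10⁻⁴)(+1.21) = 7.5 × 10⁻⁴ → stable
  57–89 m: −αΔT+βΔS = −(2.1 × 10⁻⁴)(+0.6)+(7.6 × 10⁻⁴)(+0.81) = 4.9 × 10⁻⁴ → stable
  89–101 m: −αΔT+βΔS = −(2.1 × 10⁻⁴)(+2.5)+(7.6 × 10⁻⁴)(-0.10) = -6.0 × 10⁻⁴ → UNSTABLE
The 89–101 m interval has Δρ < 0: lighter water underlies denser water.

89–101 m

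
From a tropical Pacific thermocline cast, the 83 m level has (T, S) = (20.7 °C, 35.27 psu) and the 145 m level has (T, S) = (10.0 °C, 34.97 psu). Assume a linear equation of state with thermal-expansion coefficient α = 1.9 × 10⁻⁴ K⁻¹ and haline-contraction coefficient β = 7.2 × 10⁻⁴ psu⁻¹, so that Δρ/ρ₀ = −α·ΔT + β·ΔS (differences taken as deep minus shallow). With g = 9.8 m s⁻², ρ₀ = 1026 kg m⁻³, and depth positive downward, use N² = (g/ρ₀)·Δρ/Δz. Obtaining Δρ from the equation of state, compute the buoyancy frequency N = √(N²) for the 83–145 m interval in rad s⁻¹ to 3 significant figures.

0.0169 rad s⁻¹

ΔT = -10.7 K, ΔS = -0.30 psu (deep − shallow).
Δρ/ρ₀ = −αΔT + βΔS = 2.033 × 10⁻³ − 2.16 × 10⁻⁴ = 1.817 × 10⁻³, so Δρ ≈ 1.864 kg m⁻³.
N² = (g/ρ₀)·Δρ/Δz = g·(Δρ/ρ₀)/Δz = 9.8 × 1.817 × 10⁻³ / 62 = 2.8720 × 10⁻⁴ s⁻².
N = √(2.8720 × 10⁻⁴) = 0.016947 rad s⁻¹ ≈ 0.0169 rad s⁻¹.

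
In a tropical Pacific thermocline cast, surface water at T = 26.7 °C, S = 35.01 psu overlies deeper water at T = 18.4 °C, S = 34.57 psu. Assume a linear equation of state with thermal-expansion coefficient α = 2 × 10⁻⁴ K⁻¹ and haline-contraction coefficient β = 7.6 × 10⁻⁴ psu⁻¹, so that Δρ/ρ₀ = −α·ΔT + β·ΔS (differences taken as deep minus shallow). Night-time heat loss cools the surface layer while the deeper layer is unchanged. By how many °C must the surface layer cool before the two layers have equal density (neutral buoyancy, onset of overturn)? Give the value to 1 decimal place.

Neutral buoyancy requires Δρ = 0, i.e. −α(T_deep − T_surf′) + β(S_deep − S_surf) = 0.
T_surf′ = T_deep − (β/α)·ΔS = 18.4 − (7.6 × 10⁻⁴/2 × 10⁻⁴)·(-0.44) = 20.072 °C.
Cooling required: 26.7 − (20.072) = 6.628 °C.

6.6 °C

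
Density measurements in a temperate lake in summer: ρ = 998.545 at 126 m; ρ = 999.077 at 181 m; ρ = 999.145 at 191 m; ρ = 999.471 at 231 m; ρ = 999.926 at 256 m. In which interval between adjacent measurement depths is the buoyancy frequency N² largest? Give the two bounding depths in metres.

231–256 m

Compute the density gradient over each adjacent pair:
  126–181 m: Δρ/Δz = 0.532/55 = 9.7 × 10⁻³ kg m⁻⁴
  181–191 m: Δρ/Δz = 0.068/10 = 6.8 × 10⁻³ kg m⁻⁴
  191–231 m: Δρ/Δz = 0.326/40 = 8.2 × 10⁻³ kg m⁻⁴
  231–256 m: Δρ/Δz = 0.455/25 = 0.018 kg m⁻⁴
The largest gradient is in the 231–256 m interval — the pycnocline.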